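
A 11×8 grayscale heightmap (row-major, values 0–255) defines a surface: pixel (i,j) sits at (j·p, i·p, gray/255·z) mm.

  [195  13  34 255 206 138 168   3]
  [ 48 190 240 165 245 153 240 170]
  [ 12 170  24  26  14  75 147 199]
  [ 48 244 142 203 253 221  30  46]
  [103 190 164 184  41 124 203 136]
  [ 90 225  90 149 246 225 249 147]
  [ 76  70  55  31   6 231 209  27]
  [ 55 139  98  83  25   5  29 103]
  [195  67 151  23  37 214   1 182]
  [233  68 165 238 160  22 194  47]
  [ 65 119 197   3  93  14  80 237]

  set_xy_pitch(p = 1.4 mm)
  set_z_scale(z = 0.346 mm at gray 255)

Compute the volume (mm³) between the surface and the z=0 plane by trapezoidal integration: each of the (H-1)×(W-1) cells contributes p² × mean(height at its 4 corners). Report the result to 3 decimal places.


23.766

height_mm = gray/255 × 0.346; cell vol = 1.4² × mean(4 corners)
unit = 1.4² × 0.346 / (4×255) = 0.000664863 mm³ per gray-sum
row 0: Σ corner-gray over 7 cells = 4510  → 2.9985
row 1: Σ corner-gray over 7 cells = 3807  → 2.5311
row 2: Σ corner-gray over 7 cells = 3403  → 2.2625
row 3: Σ corner-gray over 7 cells = 4331  → 2.8795
row 4: Σ corner-gray over 7 cells = 4656  → 3.0956
row 5: Σ corner-gray over 7 cells = 3912  → 2.6009
row 6: Σ corner-gray over 7 cells = 2223  → 1.4780
row 7: Σ corner-gray over 7 cells = 2279  → 1.5152
row 8: Σ corner-gray over 7 cells = 3337  → 2.2186
row 9: Σ corner-gray over 7 cells = 3288  → 2.1861
Σ rows: total corner-gray = 35746  → 23.7662 mm³


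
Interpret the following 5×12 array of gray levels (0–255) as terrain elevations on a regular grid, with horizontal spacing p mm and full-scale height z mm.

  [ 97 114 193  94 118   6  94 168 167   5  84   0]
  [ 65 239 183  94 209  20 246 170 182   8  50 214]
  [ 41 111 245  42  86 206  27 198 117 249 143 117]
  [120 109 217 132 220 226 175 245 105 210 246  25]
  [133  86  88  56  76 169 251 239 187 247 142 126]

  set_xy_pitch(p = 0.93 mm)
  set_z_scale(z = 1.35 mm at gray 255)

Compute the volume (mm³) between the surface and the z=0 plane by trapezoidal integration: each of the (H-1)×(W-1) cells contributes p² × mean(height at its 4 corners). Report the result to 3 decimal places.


height_mm = gray/255 × 1.35; cell vol = 0.93² × mean(4 corners)
unit = 0.93² × 1.35 / (4×255) = 0.00114472 mm³ per gray-sum
row 0: Σ corner-gray over 11 cells = 5264  → 6.0258
row 1: Σ corner-gray over 11 cells = 6087  → 6.9679
row 2: Σ corner-gray over 11 cells = 6921  → 7.9226
row 3: Σ corner-gray over 11 cells = 7256  → 8.3061
Σ rows: total corner-gray = 25528  → 29.2224 mm³

29.222


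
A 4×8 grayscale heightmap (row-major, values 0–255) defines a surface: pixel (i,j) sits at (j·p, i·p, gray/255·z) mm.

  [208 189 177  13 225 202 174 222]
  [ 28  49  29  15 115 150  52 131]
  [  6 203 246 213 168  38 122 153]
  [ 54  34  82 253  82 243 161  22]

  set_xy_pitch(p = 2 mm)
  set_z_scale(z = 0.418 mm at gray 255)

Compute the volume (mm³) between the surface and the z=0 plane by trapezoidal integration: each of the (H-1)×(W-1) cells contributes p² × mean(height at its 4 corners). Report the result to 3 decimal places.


17.068

height_mm = gray/255 × 0.418; cell vol = 2² × mean(4 corners)
unit = 2² × 0.418 / (4×255) = 0.00163922 mm³ per gray-sum
row 0: Σ corner-gray over 7 cells = 3369  → 5.5225
row 1: Σ corner-gray over 7 cells = 3118  → 5.1111
row 2: Σ corner-gray over 7 cells = 3925  → 6.4339
Σ rows: total corner-gray = 10412  → 17.0675 mm³


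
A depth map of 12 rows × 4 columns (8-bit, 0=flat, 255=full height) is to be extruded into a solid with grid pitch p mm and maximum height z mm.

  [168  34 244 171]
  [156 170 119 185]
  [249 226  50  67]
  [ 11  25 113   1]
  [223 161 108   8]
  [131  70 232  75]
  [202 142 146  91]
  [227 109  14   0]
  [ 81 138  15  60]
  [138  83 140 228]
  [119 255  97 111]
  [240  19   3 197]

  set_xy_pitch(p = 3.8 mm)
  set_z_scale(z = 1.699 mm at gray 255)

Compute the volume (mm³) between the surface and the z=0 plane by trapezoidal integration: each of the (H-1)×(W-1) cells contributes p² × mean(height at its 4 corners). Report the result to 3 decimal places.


378.923

height_mm = gray/255 × 1.699; cell vol = 3.8² × mean(4 corners)
unit = 3.8² × 1.699 / (4×255) = 0.0240525 mm³ per gray-sum
row 0: Σ corner-gray over 3 cells = 1814  → 43.6313
row 1: Σ corner-gray over 3 cells = 1787  → 42.9818
row 2: Σ corner-gray over 3 cells = 1156  → 27.8047
row 3: Σ corner-gray over 3 cells = 1057  → 25.4235
row 4: Σ corner-gray over 3 cells = 1579  → 37.9789
row 5: Σ corner-gray over 3 cells = 1679  → 40.3842
row 6: Σ corner-gray over 3 cells = 1342  → 32.2785
row 7: Σ corner-gray over 3 cells = 920  → 22.1283
row 8: Σ corner-gray over 3 cells = 1259  → 30.2821
row 9: Σ corner-gray over 3 cells = 1746  → 41.9957
row 10: Σ corner-gray over 3 cells = 1415  → 34.0343
Σ rows: total corner-gray = 15754  → 378.9232 mm³


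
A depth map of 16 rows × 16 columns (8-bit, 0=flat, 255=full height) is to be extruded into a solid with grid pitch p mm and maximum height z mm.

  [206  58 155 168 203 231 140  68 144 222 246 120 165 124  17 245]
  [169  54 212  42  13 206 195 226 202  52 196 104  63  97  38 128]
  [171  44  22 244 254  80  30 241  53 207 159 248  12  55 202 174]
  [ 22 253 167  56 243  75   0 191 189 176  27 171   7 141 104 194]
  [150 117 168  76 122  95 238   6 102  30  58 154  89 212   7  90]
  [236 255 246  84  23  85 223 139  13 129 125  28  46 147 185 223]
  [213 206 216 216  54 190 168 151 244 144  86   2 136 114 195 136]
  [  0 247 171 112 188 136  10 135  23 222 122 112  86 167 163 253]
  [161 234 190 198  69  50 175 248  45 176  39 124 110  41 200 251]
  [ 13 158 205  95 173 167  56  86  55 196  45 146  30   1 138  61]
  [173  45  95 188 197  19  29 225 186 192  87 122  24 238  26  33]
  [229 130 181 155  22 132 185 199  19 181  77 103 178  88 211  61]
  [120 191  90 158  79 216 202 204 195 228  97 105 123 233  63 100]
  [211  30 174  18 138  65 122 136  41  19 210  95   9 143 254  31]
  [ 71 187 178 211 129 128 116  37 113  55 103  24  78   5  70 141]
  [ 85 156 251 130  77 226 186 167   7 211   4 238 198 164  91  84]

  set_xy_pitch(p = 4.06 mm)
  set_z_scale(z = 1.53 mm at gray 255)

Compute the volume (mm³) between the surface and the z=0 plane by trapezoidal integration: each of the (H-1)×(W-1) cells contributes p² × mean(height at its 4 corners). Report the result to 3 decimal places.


2845.498

height_mm = gray/255 × 1.53; cell vol = 4.06² × mean(4 corners)
unit = 4.06² × 1.53 / (4×255) = 0.0247254 mm³ per gray-sum
row 0: Σ corner-gray over 15 cells = 8270  → 204.4791
row 1: Σ corner-gray over 15 cells = 7744  → 191.4735
row 2: Σ corner-gray over 15 cells = 7863  → 194.4158
row 3: Σ corner-gray over 15 cells = 7004  → 173.1767
row 4: Σ corner-gray over 15 cells = 7103  → 175.6245
row 5: Σ corner-gray over 15 cells = 8508  → 210.3637
row 6: Σ corner-gray over 15 cells = 8634  → 213.4791
row 7: Σ corner-gray over 15 cells = 8251  → 204.0093
row 8: Σ corner-gray over 15 cells = 7386  → 182.6218
row 9: Σ corner-gray over 15 cells = 6728  → 166.3525
row 10: Σ corner-gray over 15 cells = 7564  → 187.0229
row 11: Σ corner-gray over 15 cells = 8600  → 212.6384
row 12: Σ corner-gray over 15 cells = 7738  → 191.3251
row 13: Σ corner-gray over 15 cells = 6230  → 154.0392
row 14: Σ corner-gray over 15 cells = 7461  → 184.4762
Σ rows: total corner-gray = 115084  → 2845.4979 mm³


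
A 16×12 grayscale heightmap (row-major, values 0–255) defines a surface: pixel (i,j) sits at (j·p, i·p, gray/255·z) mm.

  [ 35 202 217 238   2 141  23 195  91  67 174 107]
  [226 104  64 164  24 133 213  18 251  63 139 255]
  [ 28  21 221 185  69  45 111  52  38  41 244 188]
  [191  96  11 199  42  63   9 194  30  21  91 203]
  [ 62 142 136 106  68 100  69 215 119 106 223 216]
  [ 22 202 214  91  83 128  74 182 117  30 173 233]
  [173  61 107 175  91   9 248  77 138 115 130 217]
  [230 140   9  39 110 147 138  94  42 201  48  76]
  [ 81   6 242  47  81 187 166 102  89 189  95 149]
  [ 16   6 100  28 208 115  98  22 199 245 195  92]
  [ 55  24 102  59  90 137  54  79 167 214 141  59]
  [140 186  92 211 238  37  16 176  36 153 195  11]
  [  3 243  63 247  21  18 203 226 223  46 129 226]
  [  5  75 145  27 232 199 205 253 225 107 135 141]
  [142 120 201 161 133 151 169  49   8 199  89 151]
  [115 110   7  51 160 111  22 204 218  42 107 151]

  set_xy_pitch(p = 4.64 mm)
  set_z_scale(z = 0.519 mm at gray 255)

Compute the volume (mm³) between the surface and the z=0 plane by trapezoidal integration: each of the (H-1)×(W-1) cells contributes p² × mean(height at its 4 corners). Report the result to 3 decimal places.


height_mm = gray/255 × 0.519; cell vol = 4.64² × mean(4 corners)
unit = 4.64² × 0.519 / (4×255) = 0.0109548 mm³ per gray-sum
row 0: Σ corner-gray over 11 cells = 5669  → 62.1026
row 1: Σ corner-gray over 11 cells = 5097  → 55.8364
row 2: Σ corner-gray over 11 cells = 4176  → 45.7471
row 3: Σ corner-gray over 11 cells = 4752  → 52.0571
row 4: Σ corner-gray over 11 cells = 5689  → 62.3217
row 5: Σ corner-gray over 11 cells = 5535  → 60.6346
row 6: Σ corner-gray over 11 cells = 4934  → 54.0508
row 7: Σ corner-gray over 11 cells = 4880  → 53.4593
row 8: Σ corner-gray over 11 cells = 5178  → 56.7238
row 9: Σ corner-gray over 11 cells = 4788  → 52.4514
row 10: Σ corner-gray over 11 cells = 5079  → 55.6393
row 11: Σ corner-gray over 11 cells = 5898  → 64.6112
row 12: Σ corner-gray over 11 cells = 6419  → 70.3186
row 13: Σ corner-gray over 11 cells = 6205  → 67.9743
row 14: Σ corner-gray over 11 cells = 5183  → 56.7786
Σ rows: total corner-gray = 79482  → 870.7068 mm³

870.707


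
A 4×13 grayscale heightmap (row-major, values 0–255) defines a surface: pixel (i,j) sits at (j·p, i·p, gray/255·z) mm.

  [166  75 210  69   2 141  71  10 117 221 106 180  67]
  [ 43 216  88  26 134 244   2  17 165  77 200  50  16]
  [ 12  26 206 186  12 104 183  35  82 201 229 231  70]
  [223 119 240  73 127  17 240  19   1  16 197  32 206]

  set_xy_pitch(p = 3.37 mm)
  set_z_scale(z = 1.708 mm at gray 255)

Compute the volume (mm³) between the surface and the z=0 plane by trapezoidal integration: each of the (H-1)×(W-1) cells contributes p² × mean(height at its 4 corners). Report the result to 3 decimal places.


311.236

height_mm = gray/255 × 1.708; cell vol = 3.37² × mean(4 corners)
unit = 3.37² × 1.708 / (4×255) = 0.0190172 mm³ per gray-sum
row 0: Σ corner-gray over 12 cells = 5134  → 97.6345
row 1: Σ corner-gray over 12 cells = 5569  → 105.9070
row 2: Σ corner-gray over 12 cells = 5663  → 107.6946
Σ rows: total corner-gray = 16366  → 311.2362 mm³


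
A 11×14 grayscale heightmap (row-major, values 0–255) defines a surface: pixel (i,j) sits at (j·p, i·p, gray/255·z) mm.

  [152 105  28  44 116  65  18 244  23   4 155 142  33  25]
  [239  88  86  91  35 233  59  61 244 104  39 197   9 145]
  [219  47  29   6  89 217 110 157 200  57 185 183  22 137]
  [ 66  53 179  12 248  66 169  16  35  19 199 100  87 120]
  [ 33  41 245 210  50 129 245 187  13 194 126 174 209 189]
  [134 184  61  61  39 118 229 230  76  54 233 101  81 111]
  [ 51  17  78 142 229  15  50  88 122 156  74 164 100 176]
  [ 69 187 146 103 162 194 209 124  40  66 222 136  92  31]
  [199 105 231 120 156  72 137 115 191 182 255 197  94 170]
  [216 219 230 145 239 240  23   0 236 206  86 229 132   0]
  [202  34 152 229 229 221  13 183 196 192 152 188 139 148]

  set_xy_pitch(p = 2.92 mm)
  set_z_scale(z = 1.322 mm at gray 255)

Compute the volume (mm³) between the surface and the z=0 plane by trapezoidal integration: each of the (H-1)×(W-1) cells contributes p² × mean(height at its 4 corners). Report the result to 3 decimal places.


height_mm = gray/255 × 1.322; cell vol = 2.92² × mean(4 corners)
unit = 2.92² × 1.322 / (4×255) = 0.0110509 mm³ per gray-sum
row 0: Σ corner-gray over 13 cells = 5007  → 55.3318
row 1: Σ corner-gray over 13 cells = 5836  → 64.4930
row 2: Σ corner-gray over 13 cells = 5512  → 60.9125
row 3: Σ corner-gray over 13 cells = 6420  → 70.9467
row 4: Σ corner-gray over 13 cells = 7047  → 77.8756
row 5: Σ corner-gray over 13 cells = 5876  → 64.9350
row 6: Σ corner-gray over 13 cells = 6159  → 68.0624
row 7: Σ corner-gray over 13 cells = 7541  → 83.3347
row 8: Σ corner-gray over 13 cells = 8265  → 91.3355
row 9: Σ corner-gray over 13 cells = 8392  → 92.7390
Σ rows: total corner-gray = 66055  → 729.9661 mm³

729.966


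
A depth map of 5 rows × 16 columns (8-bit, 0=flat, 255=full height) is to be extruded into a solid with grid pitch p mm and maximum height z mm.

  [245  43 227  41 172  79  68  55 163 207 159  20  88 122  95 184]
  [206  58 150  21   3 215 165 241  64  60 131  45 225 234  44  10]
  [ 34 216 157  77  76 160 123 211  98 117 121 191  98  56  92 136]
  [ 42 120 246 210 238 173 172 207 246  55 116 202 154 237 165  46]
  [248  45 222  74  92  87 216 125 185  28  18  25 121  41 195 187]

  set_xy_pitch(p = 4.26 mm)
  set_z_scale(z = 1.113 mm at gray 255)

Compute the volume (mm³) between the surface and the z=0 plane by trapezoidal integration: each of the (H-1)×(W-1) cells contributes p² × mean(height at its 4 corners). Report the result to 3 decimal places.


629.671

height_mm = gray/255 × 1.113; cell vol = 4.26² × mean(4 corners)
unit = 4.26² × 1.113 / (4×255) = 0.0198022 mm³ per gray-sum
row 0: Σ corner-gray over 15 cells = 7035  → 139.3087
row 1: Σ corner-gray over 15 cells = 7284  → 144.2395
row 2: Σ corner-gray over 15 cells = 8926  → 176.7547
row 3: Σ corner-gray over 15 cells = 8553  → 169.3685
Σ rows: total corner-gray = 31798  → 629.6714 mm³


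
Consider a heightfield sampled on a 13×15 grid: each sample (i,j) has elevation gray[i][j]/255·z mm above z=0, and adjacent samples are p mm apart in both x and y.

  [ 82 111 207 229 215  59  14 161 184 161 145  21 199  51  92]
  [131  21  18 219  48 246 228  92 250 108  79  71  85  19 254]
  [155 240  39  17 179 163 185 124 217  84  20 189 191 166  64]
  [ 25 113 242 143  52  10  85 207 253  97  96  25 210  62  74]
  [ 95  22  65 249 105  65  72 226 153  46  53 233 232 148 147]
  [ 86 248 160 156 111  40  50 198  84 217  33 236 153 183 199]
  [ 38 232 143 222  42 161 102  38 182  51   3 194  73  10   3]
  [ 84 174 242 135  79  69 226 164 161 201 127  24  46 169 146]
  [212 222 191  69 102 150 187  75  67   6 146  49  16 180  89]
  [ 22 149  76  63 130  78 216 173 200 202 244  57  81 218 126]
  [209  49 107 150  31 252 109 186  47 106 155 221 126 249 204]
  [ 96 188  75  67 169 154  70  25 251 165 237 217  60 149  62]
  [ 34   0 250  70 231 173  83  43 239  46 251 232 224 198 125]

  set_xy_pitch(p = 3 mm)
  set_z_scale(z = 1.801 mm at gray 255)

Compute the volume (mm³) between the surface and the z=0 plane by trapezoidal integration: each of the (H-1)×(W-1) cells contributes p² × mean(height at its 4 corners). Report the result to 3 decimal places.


1392.401

height_mm = gray/255 × 1.801; cell vol = 3² × mean(4 corners)
unit = 3² × 1.801 / (4×255) = 0.0158912 mm³ per gray-sum
row 0: Σ corner-gray over 14 cells = 7041  → 111.8898
row 1: Σ corner-gray over 14 cells = 7200  → 114.4165
row 2: Σ corner-gray over 14 cells = 7136  → 113.3994
row 3: Σ corner-gray over 14 cells = 6869  → 109.1565
row 4: Σ corner-gray over 14 cells = 7603  → 120.8206
row 5: Σ corner-gray over 14 cells = 6970  → 110.7615
row 6: Σ corner-gray over 14 cells = 6811  → 108.2348
row 7: Σ corner-gray over 14 cells = 7085  → 112.5890
row 8: Σ corner-gray over 14 cells = 7143  → 113.5107
row 9: Σ corner-gray over 14 cells = 7911  → 125.7151
row 10: Σ corner-gray over 14 cells = 7801  → 123.9671
row 11: Σ corner-gray over 14 cells = 8051  → 127.9399
Σ rows: total corner-gray = 87621  → 1392.4008 mm³


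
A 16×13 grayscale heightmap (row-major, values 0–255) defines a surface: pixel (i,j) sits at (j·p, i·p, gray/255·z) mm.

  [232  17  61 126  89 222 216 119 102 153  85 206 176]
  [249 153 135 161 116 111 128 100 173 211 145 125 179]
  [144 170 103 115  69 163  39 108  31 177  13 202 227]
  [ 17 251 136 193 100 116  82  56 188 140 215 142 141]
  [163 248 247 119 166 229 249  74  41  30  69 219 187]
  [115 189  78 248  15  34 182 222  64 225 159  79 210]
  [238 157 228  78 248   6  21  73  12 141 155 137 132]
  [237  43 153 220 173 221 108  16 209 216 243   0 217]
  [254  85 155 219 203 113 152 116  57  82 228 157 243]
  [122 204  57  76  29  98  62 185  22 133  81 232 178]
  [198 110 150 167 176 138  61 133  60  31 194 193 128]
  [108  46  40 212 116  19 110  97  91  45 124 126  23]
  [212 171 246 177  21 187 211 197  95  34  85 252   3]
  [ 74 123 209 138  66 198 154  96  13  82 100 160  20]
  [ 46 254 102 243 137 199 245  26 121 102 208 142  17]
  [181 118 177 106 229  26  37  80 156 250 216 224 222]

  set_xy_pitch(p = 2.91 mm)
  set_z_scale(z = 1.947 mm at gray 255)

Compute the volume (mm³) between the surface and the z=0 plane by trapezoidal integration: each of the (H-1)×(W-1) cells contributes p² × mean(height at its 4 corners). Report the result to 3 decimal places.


1560.887

height_mm = gray/255 × 1.947; cell vol = 2.91² × mean(4 corners)
unit = 2.91² × 1.947 / (4×255) = 0.0161641 mm³ per gray-sum
row 0: Σ corner-gray over 12 cells = 6744  → 109.0107
row 1: Σ corner-gray over 12 cells = 6295  → 101.7531
row 2: Σ corner-gray over 12 cells = 6147  → 99.3608
row 3: Σ corner-gray over 12 cells = 7128  → 115.2178
row 4: Σ corner-gray over 12 cells = 7047  → 113.9085
row 5: Σ corner-gray over 12 cells = 6197  → 100.1690
row 6: Σ corner-gray over 12 cells = 6540  → 105.7133
row 7: Σ corner-gray over 12 cells = 7289  → 117.8202
row 8: Σ corner-gray over 12 cells = 6289  → 101.6561
row 9: Σ corner-gray over 12 cells = 5810  → 93.9135
row 10: Σ corner-gray over 12 cells = 5335  → 86.2355
row 11: Σ corner-gray over 12 cells = 5750  → 92.9436
row 12: Σ corner-gray over 12 cells = 6339  → 102.4643
row 13: Σ corner-gray over 12 cells = 6393  → 103.3371
row 14: Σ corner-gray over 12 cells = 7262  → 117.3838
Σ rows: total corner-gray = 96565  → 1560.8871 mm³


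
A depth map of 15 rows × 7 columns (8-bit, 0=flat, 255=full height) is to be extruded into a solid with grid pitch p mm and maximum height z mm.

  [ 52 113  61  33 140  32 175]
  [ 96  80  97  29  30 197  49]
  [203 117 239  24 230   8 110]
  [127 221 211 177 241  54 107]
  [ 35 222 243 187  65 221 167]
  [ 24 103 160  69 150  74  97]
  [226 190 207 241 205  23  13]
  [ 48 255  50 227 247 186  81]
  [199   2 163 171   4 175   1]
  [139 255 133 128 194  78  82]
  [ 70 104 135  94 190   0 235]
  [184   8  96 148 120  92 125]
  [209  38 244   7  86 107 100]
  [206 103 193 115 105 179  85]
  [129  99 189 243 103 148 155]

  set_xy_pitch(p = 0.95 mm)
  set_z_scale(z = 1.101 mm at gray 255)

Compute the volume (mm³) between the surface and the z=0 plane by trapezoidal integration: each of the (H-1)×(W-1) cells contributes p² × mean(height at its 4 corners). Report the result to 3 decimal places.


height_mm = gray/255 × 1.101; cell vol = 0.95² × mean(4 corners)
unit = 0.95² × 1.101 / (4×255) = 0.000974169 mm³ per gray-sum
row 0: Σ corner-gray over 6 cells = 1996  → 1.9444
row 1: Σ corner-gray over 6 cells = 2560  → 2.4939
row 2: Σ corner-gray over 6 cells = 3591  → 3.4982
row 3: Σ corner-gray over 6 cells = 4120  → 4.0136
row 4: Σ corner-gray over 6 cells = 3311  → 3.2255
row 5: Σ corner-gray over 6 cells = 3204  → 3.1212
row 6: Σ corner-gray over 6 cells = 4030  → 3.9259
row 7: Σ corner-gray over 6 cells = 3289  → 3.2040
row 8: Σ corner-gray over 6 cells = 3027  → 2.9488
row 9: Σ corner-gray over 6 cells = 3148  → 3.0667
row 10: Σ corner-gray over 6 cells = 2588  → 2.5211
row 11: Σ corner-gray over 6 cells = 2510  → 2.4452
row 12: Σ corner-gray over 6 cells = 2954  → 2.8777
row 13: Σ corner-gray over 6 cells = 3529  → 3.4378
Σ rows: total corner-gray = 43857  → 42.7241 mm³

42.724


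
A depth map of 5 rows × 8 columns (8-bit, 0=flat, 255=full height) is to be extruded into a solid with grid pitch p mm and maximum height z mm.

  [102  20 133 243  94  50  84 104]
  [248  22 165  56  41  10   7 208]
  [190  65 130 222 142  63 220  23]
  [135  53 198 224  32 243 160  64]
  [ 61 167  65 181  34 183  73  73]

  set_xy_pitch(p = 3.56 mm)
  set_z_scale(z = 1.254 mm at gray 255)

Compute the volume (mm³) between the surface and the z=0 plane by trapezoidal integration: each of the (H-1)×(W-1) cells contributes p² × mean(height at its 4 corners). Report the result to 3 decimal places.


height_mm = gray/255 × 1.254; cell vol = 3.56² × mean(4 corners)
unit = 3.56² × 1.254 / (4×255) = 0.0155811 mm³ per gray-sum
row 0: Σ corner-gray over 7 cells = 2512  → 39.1397
row 1: Σ corner-gray over 7 cells = 2955  → 46.0421
row 2: Σ corner-gray over 7 cells = 3916  → 61.0155
row 3: Σ corner-gray over 7 cells = 3559  → 55.4530
Σ rows: total corner-gray = 12942  → 201.6502 mm³

201.650


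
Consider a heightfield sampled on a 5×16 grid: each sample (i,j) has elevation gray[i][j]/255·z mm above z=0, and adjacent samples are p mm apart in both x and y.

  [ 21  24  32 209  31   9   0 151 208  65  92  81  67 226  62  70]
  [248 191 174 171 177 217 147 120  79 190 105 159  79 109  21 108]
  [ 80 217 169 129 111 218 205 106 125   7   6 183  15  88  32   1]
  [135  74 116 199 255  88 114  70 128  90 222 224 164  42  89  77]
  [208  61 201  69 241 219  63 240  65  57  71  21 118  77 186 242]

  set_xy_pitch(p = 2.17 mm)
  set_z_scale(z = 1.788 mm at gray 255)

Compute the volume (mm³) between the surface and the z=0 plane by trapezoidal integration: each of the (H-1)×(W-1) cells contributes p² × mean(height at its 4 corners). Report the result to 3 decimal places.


242.936

height_mm = gray/255 × 1.788; cell vol = 2.17² × mean(4 corners)
unit = 2.17² × 1.788 / (4×255) = 0.00825442 mm³ per gray-sum
row 0: Σ corner-gray over 15 cells = 6839  → 56.4520
row 1: Σ corner-gray over 15 cells = 7537  → 62.2136
row 2: Σ corner-gray over 15 cells = 7265  → 59.9684
row 3: Σ corner-gray over 15 cells = 7790  → 64.3020
Σ rows: total corner-gray = 29431  → 242.9360 mm³


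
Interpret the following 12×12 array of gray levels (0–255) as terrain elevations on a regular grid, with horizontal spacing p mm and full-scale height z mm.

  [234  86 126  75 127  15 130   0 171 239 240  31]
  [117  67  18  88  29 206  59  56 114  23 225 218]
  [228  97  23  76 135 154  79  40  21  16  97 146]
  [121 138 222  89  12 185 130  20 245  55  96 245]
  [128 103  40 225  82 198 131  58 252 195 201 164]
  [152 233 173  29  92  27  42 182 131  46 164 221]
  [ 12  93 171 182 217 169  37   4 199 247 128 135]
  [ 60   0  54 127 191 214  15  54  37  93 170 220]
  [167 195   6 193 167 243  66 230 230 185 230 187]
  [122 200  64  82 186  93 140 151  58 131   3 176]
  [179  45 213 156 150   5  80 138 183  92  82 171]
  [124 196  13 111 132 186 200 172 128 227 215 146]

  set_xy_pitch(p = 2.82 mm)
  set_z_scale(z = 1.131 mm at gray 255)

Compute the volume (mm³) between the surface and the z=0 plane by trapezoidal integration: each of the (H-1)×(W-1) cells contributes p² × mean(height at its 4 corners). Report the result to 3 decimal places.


526.626

height_mm = gray/255 × 1.131; cell vol = 2.82² × mean(4 corners)
unit = 2.82² × 1.131 / (4×255) = 0.00881781 mm³ per gray-sum
row 0: Σ corner-gray over 11 cells = 4788  → 42.2197
row 1: Σ corner-gray over 11 cells = 3955  → 34.8744
row 2: Σ corner-gray over 11 cells = 4600  → 40.5619
row 3: Σ corner-gray over 11 cells = 6012  → 53.0127
row 4: Σ corner-gray over 11 cells = 5873  → 51.7870
row 5: Σ corner-gray over 11 cells = 5652  → 49.8383
row 6: Σ corner-gray over 11 cells = 5231  → 46.1260
row 7: Σ corner-gray over 11 cells = 6034  → 53.2067
row 8: Σ corner-gray over 11 cells = 6358  → 56.0636
row 9: Σ corner-gray over 11 cells = 5152  → 45.4293
row 10: Σ corner-gray over 11 cells = 6068  → 53.5065
Σ rows: total corner-gray = 59723  → 526.6260 mm³


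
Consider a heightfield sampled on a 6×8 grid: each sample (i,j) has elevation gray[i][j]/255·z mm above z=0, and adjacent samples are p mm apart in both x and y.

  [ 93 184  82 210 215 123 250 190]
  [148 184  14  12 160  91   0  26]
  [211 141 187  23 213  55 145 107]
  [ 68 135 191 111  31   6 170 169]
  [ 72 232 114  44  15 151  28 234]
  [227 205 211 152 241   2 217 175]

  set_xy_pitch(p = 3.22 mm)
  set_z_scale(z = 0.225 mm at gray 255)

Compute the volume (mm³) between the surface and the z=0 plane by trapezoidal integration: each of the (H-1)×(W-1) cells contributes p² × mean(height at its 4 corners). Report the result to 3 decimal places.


height_mm = gray/255 × 0.225; cell vol = 3.22² × mean(4 corners)
unit = 3.22² × 0.225 / (4×255) = 0.00228715 mm³ per gray-sum
row 0: Σ corner-gray over 7 cells = 3507  → 8.0210
row 1: Σ corner-gray over 7 cells = 2942  → 6.7288
row 2: Σ corner-gray over 7 cells = 3371  → 7.7100
row 3: Σ corner-gray over 7 cells = 2999  → 6.8592
row 4: Σ corner-gray over 7 cells = 3932  → 8.9931
Σ rows: total corner-gray = 16751  → 38.3120 mm³

38.312


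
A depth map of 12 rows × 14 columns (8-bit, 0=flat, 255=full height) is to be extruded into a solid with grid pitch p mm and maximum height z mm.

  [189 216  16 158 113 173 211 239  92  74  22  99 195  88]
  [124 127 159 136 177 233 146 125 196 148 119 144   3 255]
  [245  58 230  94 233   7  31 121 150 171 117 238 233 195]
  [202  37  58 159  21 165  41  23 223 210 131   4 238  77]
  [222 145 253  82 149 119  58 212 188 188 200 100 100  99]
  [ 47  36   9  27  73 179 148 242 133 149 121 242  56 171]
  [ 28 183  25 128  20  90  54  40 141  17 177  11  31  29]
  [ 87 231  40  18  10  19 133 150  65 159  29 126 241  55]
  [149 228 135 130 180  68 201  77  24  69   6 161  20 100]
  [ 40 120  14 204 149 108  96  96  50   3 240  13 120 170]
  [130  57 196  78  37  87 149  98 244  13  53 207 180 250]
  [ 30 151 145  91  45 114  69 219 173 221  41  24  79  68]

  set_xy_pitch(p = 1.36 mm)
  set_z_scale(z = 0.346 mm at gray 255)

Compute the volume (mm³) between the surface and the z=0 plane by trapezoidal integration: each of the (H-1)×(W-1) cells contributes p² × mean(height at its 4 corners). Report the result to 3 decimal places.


height_mm = gray/255 × 0.346; cell vol = 1.36² × mean(4 corners)
unit = 1.36² × 0.346 / (4×255) = 0.000627413 mm³ per gray-sum
row 0: Σ corner-gray over 13 cells = 7298  → 4.5789
row 1: Σ corner-gray over 13 cells = 7611  → 4.7752
row 2: Σ corner-gray over 13 cells = 6705  → 4.2068
row 3: Σ corner-gray over 13 cells = 6808  → 4.2714
row 4: Σ corner-gray over 13 cells = 6957  → 4.3649
row 5: Σ corner-gray over 13 cells = 4939  → 3.0988
row 6: Σ corner-gray over 13 cells = 4475  → 2.8077
row 7: Σ corner-gray over 13 cells = 5431  → 3.4075
row 8: Σ corner-gray over 13 cells = 5483  → 3.4401
row 9: Σ corner-gray over 13 cells = 5814  → 3.6478
row 10: Σ corner-gray over 13 cells = 6020  → 3.7770
Σ rows: total corner-gray = 67541  → 42.3761 mm³

42.376


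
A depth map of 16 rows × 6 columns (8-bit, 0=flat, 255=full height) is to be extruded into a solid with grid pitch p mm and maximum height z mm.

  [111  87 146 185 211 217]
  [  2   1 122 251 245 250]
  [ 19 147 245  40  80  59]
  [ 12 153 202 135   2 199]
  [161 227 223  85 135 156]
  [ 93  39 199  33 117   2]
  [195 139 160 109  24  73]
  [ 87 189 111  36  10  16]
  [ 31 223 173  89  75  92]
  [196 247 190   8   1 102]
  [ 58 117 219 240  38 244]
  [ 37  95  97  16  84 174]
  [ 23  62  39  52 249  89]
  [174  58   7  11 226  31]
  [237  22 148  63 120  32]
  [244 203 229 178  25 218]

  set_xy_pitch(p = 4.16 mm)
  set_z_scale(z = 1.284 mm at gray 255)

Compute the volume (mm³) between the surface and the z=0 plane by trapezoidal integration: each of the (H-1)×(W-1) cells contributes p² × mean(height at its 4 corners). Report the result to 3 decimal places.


756.321

height_mm = gray/255 × 1.284; cell vol = 4.16² × mean(4 corners)
unit = 4.16² × 1.284 / (4×255) = 0.0217847 mm³ per gray-sum
row 0: Σ corner-gray over 5 cells = 3076  → 67.0097
row 1: Σ corner-gray over 5 cells = 2592  → 56.4659
row 2: Σ corner-gray over 5 cells = 2297  → 50.0394
row 3: Σ corner-gray over 5 cells = 2852  → 62.1300
row 4: Σ corner-gray over 5 cells = 2528  → 55.0717
row 5: Σ corner-gray over 5 cells = 2003  → 43.6347
row 6: Σ corner-gray over 5 cells = 1927  → 41.9791
row 7: Σ corner-gray over 5 cells = 2038  → 44.3972
row 8: Σ corner-gray over 5 cells = 2433  → 53.0022
row 9: Σ corner-gray over 5 cells = 2720  → 59.2544
row 10: Σ corner-gray over 5 cells = 2325  → 50.6494
row 11: Σ corner-gray over 5 cells = 1711  → 37.2736
row 12: Σ corner-gray over 5 cells = 1725  → 37.5786
row 13: Σ corner-gray over 5 cells = 1784  → 38.8639
row 14: Σ corner-gray over 5 cells = 2707  → 58.9712
Σ rows: total corner-gray = 34718  → 756.3211 mm³


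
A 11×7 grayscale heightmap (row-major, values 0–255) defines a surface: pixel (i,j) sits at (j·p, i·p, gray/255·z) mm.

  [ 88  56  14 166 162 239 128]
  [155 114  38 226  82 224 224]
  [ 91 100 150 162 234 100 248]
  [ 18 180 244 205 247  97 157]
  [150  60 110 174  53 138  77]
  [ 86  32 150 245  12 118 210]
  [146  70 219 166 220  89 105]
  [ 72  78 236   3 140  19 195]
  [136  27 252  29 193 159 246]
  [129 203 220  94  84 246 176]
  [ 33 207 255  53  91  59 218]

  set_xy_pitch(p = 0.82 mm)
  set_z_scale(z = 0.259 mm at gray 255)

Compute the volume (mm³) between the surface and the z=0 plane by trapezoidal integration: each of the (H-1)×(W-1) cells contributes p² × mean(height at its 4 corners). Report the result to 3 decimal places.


5.682

height_mm = gray/255 × 0.259; cell vol = 0.82² × mean(4 corners)
unit = 0.82² × 0.259 / (4×255) = 0.000170737 mm³ per gray-sum
row 0: Σ corner-gray over 6 cells = 3237  → 0.5527
row 1: Σ corner-gray over 6 cells = 3578  → 0.6109
row 2: Σ corner-gray over 6 cells = 3952  → 0.6748
row 3: Σ corner-gray over 6 cells = 3418  → 0.5836
row 4: Σ corner-gray over 6 cells = 2707  → 0.4622
row 5: Σ corner-gray over 6 cells = 3189  → 0.5445
row 6: Σ corner-gray over 6 cells = 2998  → 0.5119
row 7: Σ corner-gray over 6 cells = 2921  → 0.4987
row 8: Σ corner-gray over 6 cells = 3701  → 0.6319
row 9: Σ corner-gray over 6 cells = 3580  → 0.6112
Σ rows: total corner-gray = 33281  → 5.6823 mm³


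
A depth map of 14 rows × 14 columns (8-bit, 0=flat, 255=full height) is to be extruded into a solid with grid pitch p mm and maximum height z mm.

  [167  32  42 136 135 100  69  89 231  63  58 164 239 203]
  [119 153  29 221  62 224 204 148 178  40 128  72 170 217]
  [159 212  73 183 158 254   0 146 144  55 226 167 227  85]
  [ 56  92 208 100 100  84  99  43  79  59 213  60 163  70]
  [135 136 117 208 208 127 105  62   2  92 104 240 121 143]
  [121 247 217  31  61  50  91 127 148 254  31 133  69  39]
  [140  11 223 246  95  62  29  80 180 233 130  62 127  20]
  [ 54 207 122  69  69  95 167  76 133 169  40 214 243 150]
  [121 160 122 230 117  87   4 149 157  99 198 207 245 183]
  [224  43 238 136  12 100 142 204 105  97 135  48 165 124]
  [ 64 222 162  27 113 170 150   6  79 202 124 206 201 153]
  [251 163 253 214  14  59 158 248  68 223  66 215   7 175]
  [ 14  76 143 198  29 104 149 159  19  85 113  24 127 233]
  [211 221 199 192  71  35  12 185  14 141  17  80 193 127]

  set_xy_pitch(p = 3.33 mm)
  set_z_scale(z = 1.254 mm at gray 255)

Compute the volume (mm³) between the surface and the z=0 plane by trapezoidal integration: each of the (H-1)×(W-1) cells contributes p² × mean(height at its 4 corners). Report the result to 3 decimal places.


1181.911

height_mm = gray/255 × 1.254; cell vol = 3.33² × mean(4 corners)
unit = 3.33² × 1.254 / (4×255) = 0.0136328 mm³ per gray-sum
row 0: Σ corner-gray over 13 cells = 6680  → 91.0673
row 1: Σ corner-gray over 13 cells = 7528  → 102.6279
row 2: Σ corner-gray over 13 cells = 6660  → 90.7946
row 3: Σ corner-gray over 13 cells = 6048  → 82.4513
row 4: Σ corner-gray over 13 cells = 6400  → 87.2501
row 5: Σ corner-gray over 13 cells = 6194  → 84.4417
row 6: Σ corner-gray over 13 cells = 6528  → 88.9951
row 7: Σ corner-gray over 13 cells = 7266  → 99.0561
row 8: Σ corner-gray over 13 cells = 7052  → 96.1387
row 9: Σ corner-gray over 13 cells = 6739  → 91.8716
row 10: Σ corner-gray over 13 cells = 7343  → 100.1058
row 11: Σ corner-gray over 13 cells = 6501  → 88.6270
row 12: Σ corner-gray over 13 cells = 5757  → 78.4842
Σ rows: total corner-gray = 86696  → 1181.9113 mm³


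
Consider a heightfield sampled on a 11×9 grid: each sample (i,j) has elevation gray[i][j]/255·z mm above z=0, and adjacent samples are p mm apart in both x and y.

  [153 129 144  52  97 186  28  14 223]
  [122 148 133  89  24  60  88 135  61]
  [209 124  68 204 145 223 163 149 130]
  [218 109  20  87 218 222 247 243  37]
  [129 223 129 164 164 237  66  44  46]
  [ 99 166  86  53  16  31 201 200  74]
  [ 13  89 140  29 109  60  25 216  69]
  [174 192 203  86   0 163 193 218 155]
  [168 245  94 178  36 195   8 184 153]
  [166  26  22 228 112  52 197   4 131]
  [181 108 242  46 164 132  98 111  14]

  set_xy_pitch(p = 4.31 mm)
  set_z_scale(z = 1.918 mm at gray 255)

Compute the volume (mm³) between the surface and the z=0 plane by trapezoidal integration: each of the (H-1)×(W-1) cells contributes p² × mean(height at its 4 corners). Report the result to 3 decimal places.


height_mm = gray/255 × 1.918; cell vol = 4.31² × mean(4 corners)
unit = 4.31² × 1.918 / (4×255) = 0.0349304 mm³ per gray-sum
row 0: Σ corner-gray over 8 cells = 3213  → 112.2312
row 1: Σ corner-gray over 8 cells = 4028  → 140.6995
row 2: Σ corner-gray over 8 cells = 5038  → 175.9791
row 3: Σ corner-gray over 8 cells = 4776  → 166.8274
row 4: Σ corner-gray over 8 cells = 3908  → 136.5078
row 5: Σ corner-gray over 8 cells = 3097  → 108.1793
row 6: Σ corner-gray over 8 cells = 3857  → 134.7264
row 7: Σ corner-gray over 8 cells = 4640  → 162.0768
row 8: Σ corner-gray over 8 cells = 3780  → 132.0367
row 9: Σ corner-gray over 8 cells = 3576  → 124.9109
Σ rows: total corner-gray = 39913  → 1394.1752 mm³

1394.175


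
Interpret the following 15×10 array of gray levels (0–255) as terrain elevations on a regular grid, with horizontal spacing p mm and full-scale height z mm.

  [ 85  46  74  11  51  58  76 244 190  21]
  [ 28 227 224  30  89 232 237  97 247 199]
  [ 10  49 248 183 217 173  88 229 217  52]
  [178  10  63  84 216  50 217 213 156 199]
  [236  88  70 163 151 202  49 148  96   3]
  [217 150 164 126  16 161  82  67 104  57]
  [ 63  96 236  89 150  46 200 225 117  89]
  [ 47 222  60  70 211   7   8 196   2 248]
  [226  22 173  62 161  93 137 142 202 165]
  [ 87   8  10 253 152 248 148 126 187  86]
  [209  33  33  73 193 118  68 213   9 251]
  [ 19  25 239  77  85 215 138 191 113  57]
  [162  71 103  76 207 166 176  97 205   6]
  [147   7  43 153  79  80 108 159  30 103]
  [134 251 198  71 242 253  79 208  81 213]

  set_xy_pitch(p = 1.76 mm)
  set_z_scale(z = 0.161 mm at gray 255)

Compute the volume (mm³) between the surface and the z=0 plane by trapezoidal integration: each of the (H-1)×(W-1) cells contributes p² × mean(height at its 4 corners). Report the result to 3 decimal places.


height_mm = gray/255 × 0.161; cell vol = 1.76² × mean(4 corners)
unit = 1.76² × 0.161 / (4×255) = 0.000488935 mm³ per gray-sum
row 0: Σ corner-gray over 9 cells = 4599  → 2.2486
row 1: Σ corner-gray over 9 cells = 5863  → 2.8666
row 2: Σ corner-gray over 9 cells = 5265  → 2.5742
row 3: Σ corner-gray over 9 cells = 4568  → 2.2335
row 4: Σ corner-gray over 9 cells = 4187  → 2.0472
row 5: Σ corner-gray over 9 cells = 4484  → 2.1924
row 6: Σ corner-gray over 9 cells = 4317  → 2.1107
row 7: Σ corner-gray over 9 cells = 4222  → 2.0643
row 8: Σ corner-gray over 9 cells = 4812  → 2.3528
row 9: Σ corner-gray over 9 cells = 4377  → 2.1401
row 10: Σ corner-gray over 9 cells = 4182  → 2.0447
row 11: Σ corner-gray over 9 cells = 4612  → 2.2550
row 12: Σ corner-gray over 9 cells = 3938  → 1.9254
row 13: Σ corner-gray over 9 cells = 4681  → 2.2887
Σ rows: total corner-gray = 64107  → 31.3441 mm³

31.344


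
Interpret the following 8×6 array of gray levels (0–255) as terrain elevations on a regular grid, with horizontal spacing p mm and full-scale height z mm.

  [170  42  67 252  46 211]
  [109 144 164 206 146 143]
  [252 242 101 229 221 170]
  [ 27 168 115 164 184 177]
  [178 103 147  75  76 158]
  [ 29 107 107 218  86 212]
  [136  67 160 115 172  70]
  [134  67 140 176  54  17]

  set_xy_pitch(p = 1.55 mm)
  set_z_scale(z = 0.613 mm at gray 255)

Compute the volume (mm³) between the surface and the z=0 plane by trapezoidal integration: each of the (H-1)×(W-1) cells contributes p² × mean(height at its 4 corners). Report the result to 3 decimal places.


28.314

height_mm = gray/255 × 0.613; cell vol = 1.55² × mean(4 corners)
unit = 1.55² × 0.613 / (4×255) = 0.00144386 mm³ per gray-sum
row 0: Σ corner-gray over 5 cells = 2767  → 3.9951
row 1: Σ corner-gray over 5 cells = 3580  → 5.1690
row 2: Σ corner-gray over 5 cells = 3474  → 5.0160
row 3: Σ corner-gray over 5 cells = 2604  → 3.7598
row 4: Σ corner-gray over 5 cells = 2415  → 3.4869
row 5: Σ corner-gray over 5 cells = 2511  → 3.6255
row 6: Σ corner-gray over 5 cells = 2259  → 3.2617
Σ rows: total corner-gray = 19610  → 28.3140 mm³


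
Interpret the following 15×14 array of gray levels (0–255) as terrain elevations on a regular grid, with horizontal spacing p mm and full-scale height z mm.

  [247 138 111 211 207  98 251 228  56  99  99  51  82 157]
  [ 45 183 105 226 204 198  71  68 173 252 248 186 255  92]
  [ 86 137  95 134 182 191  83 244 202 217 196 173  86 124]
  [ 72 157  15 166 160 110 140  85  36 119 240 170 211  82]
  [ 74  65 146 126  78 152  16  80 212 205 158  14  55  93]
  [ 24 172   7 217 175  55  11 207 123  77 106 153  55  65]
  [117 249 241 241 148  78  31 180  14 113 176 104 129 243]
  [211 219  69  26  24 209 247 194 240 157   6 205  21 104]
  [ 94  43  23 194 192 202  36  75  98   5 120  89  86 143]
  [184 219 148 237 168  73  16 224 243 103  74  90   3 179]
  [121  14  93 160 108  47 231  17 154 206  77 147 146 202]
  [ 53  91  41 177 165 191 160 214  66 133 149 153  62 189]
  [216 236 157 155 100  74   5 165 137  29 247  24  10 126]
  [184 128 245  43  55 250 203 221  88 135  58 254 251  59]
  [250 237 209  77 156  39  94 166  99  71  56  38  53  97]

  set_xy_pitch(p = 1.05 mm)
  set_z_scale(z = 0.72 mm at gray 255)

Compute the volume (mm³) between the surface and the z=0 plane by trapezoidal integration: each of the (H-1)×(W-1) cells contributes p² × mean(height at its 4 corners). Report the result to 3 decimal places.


height_mm = gray/255 × 0.72; cell vol = 1.05² × mean(4 corners)
unit = 1.05² × 0.72 / (4×255) = 0.000778235 mm³ per gray-sum
row 0: Σ corner-gray over 13 cells = 8141  → 6.3356
row 1: Σ corner-gray over 13 cells = 8565  → 6.6656
row 2: Σ corner-gray over 13 cells = 7462  → 5.8072
row 3: Σ corner-gray over 13 cells = 6153  → 4.7885
row 4: Σ corner-gray over 13 cells = 5586  → 4.3472
row 5: Σ corner-gray over 13 cells = 6573  → 5.1153
row 6: Σ corner-gray over 13 cells = 7317  → 5.6943
row 7: Σ corner-gray over 13 cells = 6112  → 4.7566
row 8: Σ corner-gray over 13 cells = 6122  → 4.7644
row 9: Σ corner-gray over 13 cells = 6682  → 5.2002
row 10: Σ corner-gray over 13 cells = 6569  → 5.1122
row 11: Σ corner-gray over 13 cells = 6466  → 5.0321
row 12: Σ corner-gray over 13 cells = 7125  → 5.5449
row 13: Σ corner-gray over 13 cells = 7042  → 5.4803
Σ rows: total corner-gray = 95915  → 74.6444 mm³

74.644


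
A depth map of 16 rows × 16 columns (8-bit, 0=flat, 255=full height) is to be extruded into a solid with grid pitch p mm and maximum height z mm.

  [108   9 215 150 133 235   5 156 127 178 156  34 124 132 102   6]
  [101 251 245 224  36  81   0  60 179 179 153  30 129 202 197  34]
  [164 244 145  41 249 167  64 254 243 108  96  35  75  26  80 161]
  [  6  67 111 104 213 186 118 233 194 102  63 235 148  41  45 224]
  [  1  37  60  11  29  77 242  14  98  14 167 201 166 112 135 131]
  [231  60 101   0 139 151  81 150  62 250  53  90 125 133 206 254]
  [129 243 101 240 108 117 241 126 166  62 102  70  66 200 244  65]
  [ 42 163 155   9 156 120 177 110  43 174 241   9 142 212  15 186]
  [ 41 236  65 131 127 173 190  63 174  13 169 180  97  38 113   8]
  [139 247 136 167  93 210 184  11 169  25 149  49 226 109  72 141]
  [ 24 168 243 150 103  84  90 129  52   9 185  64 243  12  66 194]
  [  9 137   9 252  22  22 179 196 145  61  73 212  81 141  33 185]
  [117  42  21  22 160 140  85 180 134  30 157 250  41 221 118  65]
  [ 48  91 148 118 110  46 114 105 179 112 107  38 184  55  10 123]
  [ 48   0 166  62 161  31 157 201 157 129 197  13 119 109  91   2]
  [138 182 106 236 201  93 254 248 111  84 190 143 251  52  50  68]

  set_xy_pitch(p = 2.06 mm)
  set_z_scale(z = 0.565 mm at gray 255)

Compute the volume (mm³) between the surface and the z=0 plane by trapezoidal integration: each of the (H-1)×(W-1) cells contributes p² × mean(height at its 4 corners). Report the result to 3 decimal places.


256.801

height_mm = gray/255 × 0.565; cell vol = 2.06² × mean(4 corners)
unit = 2.06² × 0.565 / (4×255) = 0.00235062 mm³ per gray-sum
row 0: Σ corner-gray over 15 cells = 7693  → 18.0833
row 1: Σ corner-gray over 15 cells = 8046  → 18.9131
row 2: Σ corner-gray over 15 cells = 7929  → 18.6381
row 3: Σ corner-gray over 15 cells = 6808  → 16.0030
row 4: Σ corner-gray over 15 cells = 6545  → 15.3848
row 5: Σ corner-gray over 15 cells = 8053  → 18.9296
row 6: Σ corner-gray over 15 cells = 8046  → 18.9131
row 7: Σ corner-gray over 15 cells = 7267  → 17.0820
row 8: Σ corner-gray over 15 cells = 7561  → 17.7730
row 9: Σ corner-gray over 15 cells = 7388  → 17.3664
row 10: Σ corner-gray over 15 cells = 6734  → 15.8291
row 11: Σ corner-gray over 15 cells = 6704  → 15.7586
row 12: Σ corner-gray over 15 cells = 6389  → 15.0181
row 13: Σ corner-gray over 15 cells = 6241  → 14.6702
row 14: Σ corner-gray over 15 cells = 7844  → 18.4383
Σ rows: total corner-gray = 109248  → 256.8007 mm³
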